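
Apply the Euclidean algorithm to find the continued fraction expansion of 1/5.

[0; 5]

Run the Euclidean algorithm on 1 and 5; the successive quotients are the partial quotients a_0, a_1, ... (each step inverts the fractional part left over by the previous one):
  1 = 0*5 + 1, so a_0 = 0.
  5 = 5*1 + 0, so a_1 = 5.
The remainder reaches 0 after 2 divisions, so the expansion has 2 partial quotients, read off in order.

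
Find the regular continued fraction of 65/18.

Run the Euclidean algorithm on 65 and 18; the successive quotients are the partial quotients a_0, a_1, ... (each step inverts the fractional part left over by the previous one):
  65 = 3*18 + 11, so a_0 = 3.
  18 = 1*11 + 7, so a_1 = 1.
  11 = 1*7 + 4, so a_2 = 1.
  7 = 1*4 + 3, so a_3 = 1.
  4 = 1*3 + 1, so a_4 = 1.
  3 = 3*1 + 0, so a_5 = 3.
The remainder reaches 0 after 6 divisions, so the expansion has 6 partial quotients, read off in order.

[3; 1, 1, 1, 1, 3]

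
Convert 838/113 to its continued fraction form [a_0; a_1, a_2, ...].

Run the Euclidean algorithm on 838 and 113; the successive quotients are the partial quotients a_0, a_1, ... (each step inverts the fractional part left over by the previous one):
  838 = 7*113 + 47, so a_0 = 7.
  113 = 2*47 + 19, so a_1 = 2.
  47 = 2*19 + 9, so a_2 = 2.
  19 = 2*9 + 1, so a_3 = 2.
  9 = 9*1 + 0, so a_4 = 9.
The remainder reaches 0 after 5 divisions, so the expansion has 5 partial quotients, read off in order.

[7; 2, 2, 2, 9]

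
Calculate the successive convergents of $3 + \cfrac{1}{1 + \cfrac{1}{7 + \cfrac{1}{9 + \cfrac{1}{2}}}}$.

Using the convergent recurrence p_i = a_i*p_{i-1} + p_{i-2}, q_i = a_i*q_{i-1} + q_{i-2} with p_{-2}=0, p_{-1}=1, q_{-2}=1, q_{-1}=0:
  i=0: a_0=3, p_0 = 3*1 + 0 = 3, q_0 = 3*0 + 1 = 1.
  i=1: a_1=1, p_1 = 1*3 + 1 = 4, q_1 = 1*1 + 0 = 1.
  i=2: a_2=7, p_2 = 7*4 + 3 = 31, q_2 = 7*1 + 1 = 8.
  i=3: a_3=9, p_3 = 9*31 + 4 = 283, q_3 = 9*8 + 1 = 73.
  i=4: a_4=2, p_4 = 2*283 + 31 = 597, q_4 = 2*73 + 8 = 154.

3/1, 4/1, 31/8, 283/73, 597/154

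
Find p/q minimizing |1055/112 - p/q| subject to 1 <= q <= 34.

Expand x = 1055/112 as a continued fraction with the Euclidean algorithm:
  1055 = 9*112 + 47, so a_0 = 9.
  112 = 2*47 + 18, so a_1 = 2.
  47 = 2*18 + 11, so a_2 = 2.
  18 = 1*11 + 7, so a_3 = 1.
  11 = 1*7 + 4, so a_4 = 1.
  7 = 1*4 + 3, so a_5 = 1.
  4 = 1*3 + 1, so a_6 = 1.
  3 = 3*1 + 0, so a_7 = 3.
so x = [9; 2, 2, 1, 1, 1, 1, 3].
Convergents (p_i = a_i*p_{i-1} + p_{i-2}, q_i = a_i*q_{i-1} + q_{i-2} with p_{-2}=0, p_{-1}=1, q_{-2}=1, q_{-1}=0), until the denominator exceeds 34:
  i=0: a_0=9, p_0 = 9*1 + 0 = 9, q_0 = 9*0 + 1 = 1.
  i=1: a_1=2, p_1 = 2*9 + 1 = 19, q_1 = 2*1 + 0 = 2.
  i=2: a_2=2, p_2 = 2*19 + 9 = 47, q_2 = 2*2 + 1 = 5.
  i=3: a_3=1, p_3 = 1*47 + 19 = 66, q_3 = 1*5 + 2 = 7.
  i=4: a_4=1, p_4 = 1*66 + 47 = 113, q_4 = 1*7 + 5 = 12.
  i=5: a_5=1, p_5 = 1*113 + 66 = 179, q_5 = 1*12 + 7 = 19.
  i=6: a_6=1, p_6 = 1*179 + 113 = 292, q_6 = 1*19 + 12 = 31.
  i=7: a_7=3, p_7 = 3*292 + 179 = 1055, q_7 = 3*31 + 19 = 112.
q_7 = 112 > 34, so the last convergent with denominator <= 34 is p_6/q_6 = 292/31.
The closest fraction with denominator <= 34 is either p_6/q_6 or the intermediate fraction (k*p_6 + p_5)/(k*q_6 + q_5) with the largest k >= 1 whose denominator stays <= 34; these approach x as k grows, and every other convergent or intermediate fraction in range is farther away.
Largest k: floor((34 - q_5)/q_6) = floor((34 - 19)/31) = 0.
Since k = 0, no intermediate fraction beyond p_6/q_6 has denominator <= 34, so the convergent 292/31 is the closest (its error is |1055*31 - 292*112|/(112*31) = 1/3472).

292/31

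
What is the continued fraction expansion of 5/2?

[2; 2]

Run the Euclidean algorithm on 5 and 2; the successive quotients are the partial quotients a_0, a_1, ... (each step inverts the fractional part left over by the previous one):
  5 = 2*2 + 1, so a_0 = 2.
  2 = 2*1 + 0, so a_1 = 2.
The remainder reaches 0 after 2 divisions, so the expansion has 2 partial quotients, read off in order.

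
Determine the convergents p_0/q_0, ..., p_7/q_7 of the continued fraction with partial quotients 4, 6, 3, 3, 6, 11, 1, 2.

Using the convergent recurrence p_i = a_i*p_{i-1} + p_{i-2}, q_i = a_i*q_{i-1} + q_{i-2} with p_{-2}=0, p_{-1}=1, q_{-2}=1, q_{-1}=0:
  i=0: a_0=4, p_0 = 4*1 + 0 = 4, q_0 = 4*0 + 1 = 1.
  i=1: a_1=6, p_1 = 6*4 + 1 = 25, q_1 = 6*1 + 0 = 6.
  i=2: a_2=3, p_2 = 3*25 + 4 = 79, q_2 = 3*6 + 1 = 19.
  i=3: a_3=3, p_3 = 3*79 + 25 = 262, q_3 = 3*19 + 6 = 63.
  i=4: a_4=6, p_4 = 6*262 + 79 = 1651, q_4 = 6*63 + 19 = 397.
  i=5: a_5=11, p_5 = 11*1651 + 262 = 18423, q_5 = 11*397 + 63 = 4430.
  i=6: a_6=1, p_6 = 1*18423 + 1651 = 20074, q_6 = 1*4430 + 397 = 4827.
  i=7: a_7=2, p_7 = 2*20074 + 18423 = 58571, q_7 = 2*4827 + 4430 = 14084.

4/1, 25/6, 79/19, 262/63, 1651/397, 18423/4430, 20074/4827, 58571/14084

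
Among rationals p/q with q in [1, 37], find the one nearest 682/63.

249/23

Expand x = 682/63 as a continued fraction with the Euclidean algorithm:
  682 = 10*63 + 52, so a_0 = 10.
  63 = 1*52 + 11, so a_1 = 1.
  52 = 4*11 + 8, so a_2 = 4.
  11 = 1*8 + 3, so a_3 = 1.
  8 = 2*3 + 2, so a_4 = 2.
  3 = 1*2 + 1, so a_5 = 1.
  2 = 2*1 + 0, so a_6 = 2.
so x = [10; 1, 4, 1, 2, 1, 2].
Convergents (p_i = a_i*p_{i-1} + p_{i-2}, q_i = a_i*q_{i-1} + q_{i-2} with p_{-2}=0, p_{-1}=1, q_{-2}=1, q_{-1}=0), until the denominator exceeds 37:
  i=0: a_0=10, p_0 = 10*1 + 0 = 10, q_0 = 10*0 + 1 = 1.
  i=1: a_1=1, p_1 = 1*10 + 1 = 11, q_1 = 1*1 + 0 = 1.
  i=2: a_2=4, p_2 = 4*11 + 10 = 54, q_2 = 4*1 + 1 = 5.
  i=3: a_3=1, p_3 = 1*54 + 11 = 65, q_3 = 1*5 + 1 = 6.
  i=4: a_4=2, p_4 = 2*65 + 54 = 184, q_4 = 2*6 + 5 = 17.
  i=5: a_5=1, p_5 = 1*184 + 65 = 249, q_5 = 1*17 + 6 = 23.
  i=6: a_6=2, p_6 = 2*249 + 184 = 682, q_6 = 2*23 + 17 = 63.
q_6 = 63 > 37, so the last convergent with denominator <= 37 is p_5/q_5 = 249/23.
The closest fraction with denominator <= 37 is either p_5/q_5 or the intermediate fraction (k*p_5 + p_4)/(k*q_5 + q_4) with the largest k >= 1 whose denominator stays <= 37; these approach x as k grows, and every other convergent or intermediate fraction in range is farther away.
Largest k: floor((37 - q_4)/q_5) = floor((37 - 17)/23) = 0.
Since k = 0, no intermediate fraction beyond p_5/q_5 has denominator <= 37, so the convergent 249/23 is the closest (its error is |682*23 - 249*63|/(63*23) = 1/1449).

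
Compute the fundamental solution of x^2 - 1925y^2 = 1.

First expand sqrt(1925) as a continued fraction. With x_i = (sqrt(1925) + m_i)/d_i and (m_0, d_0) = (0, 1): a_0 = floor(sqrt(1925)) = 43, since 43^2 = 1849 <= 1925 < 1936 = 44^2.
Iterate m_{i+1} = d_i*a_i - m_i, d_{i+1} = (1925 - m_{i+1}^2)/d_i, a_{i+1} = floor((a_0 + m_{i+1})/d_{i+1}):
  m_1 = 1*43 - 0 = 43, d_1 = (1925 - 43^2)/1 = 76/1 = 76, a_1 = floor((43 + 43)/76) = 1.
  m_2 = 76*1 - 43 = 33, d_2 = (1925 - 33^2)/76 = 836/76 = 11, a_2 = floor((43 + 33)/11) = 6.
  m_3 = 11*6 - 33 = 33, d_3 = (1925 - 33^2)/11 = 836/11 = 76, a_3 = floor((43 + 33)/76) = 1.
  m_4 = 76*1 - 33 = 43, d_4 = (1925 - 43^2)/76 = 76/76 = 1, a_4 = floor((43 + 43)/1) = 86.
  m_5 = 1*86 - 43 = 43, d_5 = (1925 - 43^2)/1 = 76/1 = 76: (m_5, d_5) = (m_1, d_1) = (43, 76), so from here the quotients repeat a_1, ..., a_4; the period length is 4.
So sqrt(1925) = [43; (1, 6, 1, 86)] with period length k = 4.
k is even, so the fundamental solution of x^2 - 1925y^2 = 1 is (p_{k-1}, q_{k-1}) = (p_3, q_3); compute convergents through index 3.
Convergents (p_i = a_i*p_{i-1} + p_{i-2}, q_i = a_i*q_{i-1} + q_{i-2} with p_{-2}=0, p_{-1}=1, q_{-2}=1, q_{-1}=0):
  i=0: a_0=43, p_0 = 43*1 + 0 = 43, q_0 = 43*0 + 1 = 1.
  i=1: a_1=1, p_1 = 1*43 + 1 = 44, q_1 = 1*1 + 0 = 1.
  i=2: a_2=6, p_2 = 6*44 + 43 = 307, q_2 = 6*1 + 1 = 7.
  i=3: a_3=1, p_3 = 1*307 + 44 = 351, q_3 = 1*7 + 1 = 8.
Check: 351^2 - 1925*8^2 = 123201 - 123200 = 1, so (x, y) = (351, 8) solves the equation, and by the theorem it is the least positive solution.

(x, y) = (351, 8)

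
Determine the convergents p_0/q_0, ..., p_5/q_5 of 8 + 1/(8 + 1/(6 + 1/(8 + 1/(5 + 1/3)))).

8/1, 65/8, 398/49, 3249/400, 16643/2049, 53178/6547

Using the convergent recurrence p_i = a_i*p_{i-1} + p_{i-2}, q_i = a_i*q_{i-1} + q_{i-2} with p_{-2}=0, p_{-1}=1, q_{-2}=1, q_{-1}=0:
  i=0: a_0=8, p_0 = 8*1 + 0 = 8, q_0 = 8*0 + 1 = 1.
  i=1: a_1=8, p_1 = 8*8 + 1 = 65, q_1 = 8*1 + 0 = 8.
  i=2: a_2=6, p_2 = 6*65 + 8 = 398, q_2 = 6*8 + 1 = 49.
  i=3: a_3=8, p_3 = 8*398 + 65 = 3249, q_3 = 8*49 + 8 = 400.
  i=4: a_4=5, p_4 = 5*3249 + 398 = 16643, q_4 = 5*400 + 49 = 2049.
  i=5: a_5=3, p_5 = 3*16643 + 3249 = 53178, q_5 = 3*2049 + 400 = 6547.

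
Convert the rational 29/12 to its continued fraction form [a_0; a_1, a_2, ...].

[2; 2, 2, 2]

Run the Euclidean algorithm on 29 and 12; the successive quotients are the partial quotients a_0, a_1, ... (each step inverts the fractional part left over by the previous one):
  29 = 2*12 + 5, so a_0 = 2.
  12 = 2*5 + 2, so a_1 = 2.
  5 = 2*2 + 1, so a_2 = 2.
  2 = 2*1 + 0, so a_3 = 2.
The remainder reaches 0 after 4 divisions, so the expansion has 4 partial quotients, read off in order.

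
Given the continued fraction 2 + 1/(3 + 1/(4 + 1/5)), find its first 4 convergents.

2/1, 7/3, 30/13, 157/68

Using the convergent recurrence p_i = a_i*p_{i-1} + p_{i-2}, q_i = a_i*q_{i-1} + q_{i-2} with p_{-2}=0, p_{-1}=1, q_{-2}=1, q_{-1}=0:
  i=0: a_0=2, p_0 = 2*1 + 0 = 2, q_0 = 2*0 + 1 = 1.
  i=1: a_1=3, p_1 = 3*2 + 1 = 7, q_1 = 3*1 + 0 = 3.
  i=2: a_2=4, p_2 = 4*7 + 2 = 30, q_2 = 4*3 + 1 = 13.
  i=3: a_3=5, p_3 = 5*30 + 7 = 157, q_3 = 5*13 + 3 = 68.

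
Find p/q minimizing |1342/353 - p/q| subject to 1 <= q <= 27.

19/5

Expand x = 1342/353 as a continued fraction with the Euclidean algorithm:
  1342 = 3*353 + 283, so a_0 = 3.
  353 = 1*283 + 70, so a_1 = 1.
  283 = 4*70 + 3, so a_2 = 4.
  70 = 23*3 + 1, so a_3 = 23.
  3 = 3*1 + 0, so a_4 = 3.
so x = [3; 1, 4, 23, 3].
Convergents (p_i = a_i*p_{i-1} + p_{i-2}, q_i = a_i*q_{i-1} + q_{i-2} with p_{-2}=0, p_{-1}=1, q_{-2}=1, q_{-1}=0), until the denominator exceeds 27:
  i=0: a_0=3, p_0 = 3*1 + 0 = 3, q_0 = 3*0 + 1 = 1.
  i=1: a_1=1, p_1 = 1*3 + 1 = 4, q_1 = 1*1 + 0 = 1.
  i=2: a_2=4, p_2 = 4*4 + 3 = 19, q_2 = 4*1 + 1 = 5.
  i=3: a_3=23, p_3 = 23*19 + 4 = 441, q_3 = 23*5 + 1 = 116.
q_3 = 116 > 27, so the last convergent with denominator <= 27 is p_2/q_2 = 19/5.
The closest fraction with denominator <= 27 is either p_2/q_2 or the intermediate fraction (k*p_2 + p_1)/(k*q_2 + q_1) with the largest k >= 1 whose denominator stays <= 27; these approach x as k grows, and every other convergent or intermediate fraction in range is farther away.
Largest k: floor((27 - q_1)/q_2) = floor((27 - 1)/5) = 5.
That gives (5*19 + 4)/(5*5 + 1) = 99/26.
Compare the errors: |x - 19/5| = |1342*5 - 19*353|/(353*5) = 3/1765, and |x - 99/26| = |1342*26 - 99*353|/(353*26) = 55/9178.
Cross-multiplying, 3*9178 = 27534 < 97075 = 55*1765, so 3/1765 is smaller: the convergent 19/5 is closer to x than 99/26.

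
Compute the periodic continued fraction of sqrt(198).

[14; (14, 28)]

Write x_i = (sqrt(198) + m_i)/d_i with (m_0, d_0) = (0, 1). a_0 = floor(sqrt(198)) = 14, since 14^2 = 196 <= 198 < 225 = 15^2.
Iterate m_{i+1} = d_i*a_i - m_i, d_{i+1} = (198 - m_{i+1}^2)/d_i, a_{i+1} = floor((a_0 + m_{i+1})/d_{i+1}):
  m_1 = 1*14 - 0 = 14, d_1 = (198 - 14^2)/1 = 2/1 = 2, a_1 = floor((14 + 14)/2) = 14.
  m_2 = 2*14 - 14 = 14, d_2 = (198 - 14^2)/2 = 2/2 = 1, a_2 = floor((14 + 14)/1) = 28.
  m_3 = 1*28 - 14 = 14, d_3 = (198 - 14^2)/1 = 2/1 = 2: (m_3, d_3) = (m_1, d_1) = (14, 2), so from here the quotients repeat a_1, a_2; the period length is 2.
Hence the expansion of sqrt(198) is a_0 = 14 followed by the repeating block 14, 28 (period 2).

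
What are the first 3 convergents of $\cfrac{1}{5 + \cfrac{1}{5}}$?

Using the convergent recurrence p_i = a_i*p_{i-1} + p_{i-2}, q_i = a_i*q_{i-1} + q_{i-2} with p_{-2}=0, p_{-1}=1, q_{-2}=1, q_{-1}=0:
  i=0: a_0=0, p_0 = 0*1 + 0 = 0, q_0 = 0*0 + 1 = 1.
  i=1: a_1=5, p_1 = 5*0 + 1 = 1, q_1 = 5*1 + 0 = 5.
  i=2: a_2=5, p_2 = 5*1 + 0 = 5, q_2 = 5*5 + 1 = 26.

0/1, 1/5, 5/26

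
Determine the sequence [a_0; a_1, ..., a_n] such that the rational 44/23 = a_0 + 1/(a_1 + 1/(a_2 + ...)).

[1; 1, 10, 2]

Run the Euclidean algorithm on 44 and 23; the successive quotients are the partial quotients a_0, a_1, ... (each step inverts the fractional part left over by the previous one):
  44 = 1*23 + 21, so a_0 = 1.
  23 = 1*21 + 2, so a_1 = 1.
  21 = 10*2 + 1, so a_2 = 10.
  2 = 2*1 + 0, so a_3 = 2.
The remainder reaches 0 after 4 divisions, so the expansion has 4 partial quotients, read off in order.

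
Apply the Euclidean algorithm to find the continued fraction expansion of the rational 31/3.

[10; 3]

Run the Euclidean algorithm on 31 and 3; the successive quotients are the partial quotients a_0, a_1, ... (each step inverts the fractional part left over by the previous one):
  31 = 10*3 + 1, so a_0 = 10.
  3 = 3*1 + 0, so a_1 = 3.
The remainder reaches 0 after 2 divisions, so the expansion has 2 partial quotients, read off in order.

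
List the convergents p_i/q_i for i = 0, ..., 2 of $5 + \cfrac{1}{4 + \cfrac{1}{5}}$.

Using the convergent recurrence p_i = a_i*p_{i-1} + p_{i-2}, q_i = a_i*q_{i-1} + q_{i-2} with p_{-2}=0, p_{-1}=1, q_{-2}=1, q_{-1}=0:
  i=0: a_0=5, p_0 = 5*1 + 0 = 5, q_0 = 5*0 + 1 = 1.
  i=1: a_1=4, p_1 = 4*5 + 1 = 21, q_1 = 4*1 + 0 = 4.
  i=2: a_2=5, p_2 = 5*21 + 5 = 110, q_2 = 5*4 + 1 = 21.

5/1, 21/4, 110/21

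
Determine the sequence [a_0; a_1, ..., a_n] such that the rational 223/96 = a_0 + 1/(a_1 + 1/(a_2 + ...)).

[2; 3, 10, 3]

Run the Euclidean algorithm on 223 and 96; the successive quotients are the partial quotients a_0, a_1, ... (each step inverts the fractional part left over by the previous one):
  223 = 2*96 + 31, so a_0 = 2.
  96 = 3*31 + 3, so a_1 = 3.
  31 = 10*3 + 1, so a_2 = 10.
  3 = 3*1 + 0, so a_3 = 3.
The remainder reaches 0 after 4 divisions, so the expansion has 4 partial quotients, read off in order.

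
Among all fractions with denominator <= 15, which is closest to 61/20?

Expand x = 61/20 as a continued fraction with the Euclidean algorithm:
  61 = 3*20 + 1, so a_0 = 3.
  20 = 20*1 + 0, so a_1 = 20.
so x = [3; 20].
Convergents (p_i = a_i*p_{i-1} + p_{i-2}, q_i = a_i*q_{i-1} + q_{i-2} with p_{-2}=0, p_{-1}=1, q_{-2}=1, q_{-1}=0), until the denominator exceeds 15:
  i=0: a_0=3, p_0 = 3*1 + 0 = 3, q_0 = 3*0 + 1 = 1.
  i=1: a_1=20, p_1 = 20*3 + 1 = 61, q_1 = 20*1 + 0 = 20.
q_1 = 20 > 15, so the last convergent with denominator <= 15 is p_0/q_0 = 3/1.
The closest fraction with denominator <= 15 is either p_0/q_0 or the intermediate fraction (k*p_0 + p_{-1})/(k*q_0 + q_{-1}) with the largest k >= 1 whose denominator stays <= 15; these approach x as k grows, and every other convergent or intermediate fraction in range is farther away.
Largest k: floor((15 - q_{-1})/q_0) = floor((15 - 0)/1) = 15 (using the seeds p_{-1} = 1, q_{-1} = 0).
That gives (15*3 + 1)/(15*1 + 0) = 46/15.
Compare the errors: |x - 3/1| = |61*1 - 3*20|/(20*1) = 1/20, and |x - 46/15| = |61*15 - 46*20|/(20*15) = 5/300.
Cross-multiplying, 5*20 = 100 < 300 = 1*300, so 5/300 is smaller: the intermediate fraction 46/15 is closer to x than 3/1.

46/15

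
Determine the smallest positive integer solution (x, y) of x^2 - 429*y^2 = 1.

(x, y) = (1524095, 73584)

First expand sqrt(429) as a continued fraction. With x_i = (sqrt(429) + m_i)/d_i and (m_0, d_0) = (0, 1): a_0 = floor(sqrt(429)) = 20, since 20^2 = 400 <= 429 < 441 = 21^2.
Iterate m_{i+1} = d_i*a_i - m_i, d_{i+1} = (429 - m_{i+1}^2)/d_i, a_{i+1} = floor((a_0 + m_{i+1})/d_{i+1}):
  m_1 = 1*20 - 0 = 20, d_1 = (429 - 20^2)/1 = 29/1 = 29, a_1 = floor((20 + 20)/29) = 1.
  m_2 = 29*1 - 20 = 9, d_2 = (429 - 9^2)/29 = 348/29 = 12, a_2 = floor((20 + 9)/12) = 2.
  m_3 = 12*2 - 9 = 15, d_3 = (429 - 15^2)/12 = 204/12 = 17, a_3 = floor((20 + 15)/17) = 2.
  m_4 = 17*2 - 15 = 19, d_4 = (429 - 19^2)/17 = 68/17 = 4, a_4 = floor((20 + 19)/4) = 9.
  m_5 = 4*9 - 19 = 17, d_5 = (429 - 17^2)/4 = 140/4 = 35, a_5 = floor((20 + 17)/35) = 1.
  m_6 = 35*1 - 17 = 18, d_6 = (429 - 18^2)/35 = 105/35 = 3, a_6 = floor((20 + 18)/3) = 12.
  m_7 = 3*12 - 18 = 18, d_7 = (429 - 18^2)/3 = 105/3 = 35, a_7 = floor((20 + 18)/35) = 1.
  m_8 = 35*1 - 18 = 17, d_8 = (429 - 17^2)/35 = 140/35 = 4, a_8 = floor((20 + 17)/4) = 9.
  m_9 = 4*9 - 17 = 19, d_9 = (429 - 19^2)/4 = 68/4 = 17, a_9 = floor((20 + 19)/17) = 2.
  m_10 = 17*2 - 19 = 15, d_10 = (429 - 15^2)/17 = 204/17 = 12, a_10 = floor((20 + 15)/12) = 2.
  m_11 = 12*2 - 15 = 9, d_11 = (429 - 9^2)/12 = 348/12 = 29, a_11 = floor((20 + 9)/29) = 1.
  m_12 = 29*1 - 9 = 20, d_12 = (429 - 20^2)/29 = 29/29 = 1, a_12 = floor((20 + 20)/1) = 40.
  m_13 = 1*40 - 20 = 20, d_13 = (429 - 20^2)/1 = 29/1 = 29: (m_13, d_13) = (m_1, d_1) = (20, 29), so from here the quotients repeat a_1, ..., a_12; the period length is 12.
So sqrt(429) = [20; (1, 2, 2, 9, 1, 12, 1, 9, 2, 2, 1, 40)] with period length k = 12.
k is even, so the fundamental solution of x^2 - 429y^2 = 1 is (p_{k-1}, q_{k-1}) = (p_11, q_11); compute convergents through index 11.
Convergents (p_i = a_i*p_{i-1} + p_{i-2}, q_i = a_i*q_{i-1} + q_{i-2} with p_{-2}=0, p_{-1}=1, q_{-2}=1, q_{-1}=0):
  i=0: a_0=20, p_0 = 20*1 + 0 = 20, q_0 = 20*0 + 1 = 1.
  i=1: a_1=1, p_1 = 1*20 + 1 = 21, q_1 = 1*1 + 0 = 1.
  i=2: a_2=2, p_2 = 2*21 + 20 = 62, q_2 = 2*1 + 1 = 3.
  i=3: a_3=2, p_3 = 2*62 + 21 = 145, q_3 = 2*3 + 1 = 7.
  i=4: a_4=9, p_4 = 9*145 + 62 = 1367, q_4 = 9*7 + 3 = 66.
  i=5: a_5=1, p_5 = 1*1367 + 145 = 1512, q_5 = 1*66 + 7 = 73.
  i=6: a_6=12, p_6 = 12*1512 + 1367 = 19511, q_6 = 12*73 + 66 = 942.
  i=7: a_7=1, p_7 = 1*19511 + 1512 = 21023, q_7 = 1*942 + 73 = 1015.
  i=8: a_8=9, p_8 = 9*21023 + 19511 = 208718, q_8 = 9*1015 + 942 = 10077.
  i=9: a_9=2, p_9 = 2*208718 + 21023 = 438459, q_9 = 2*10077 + 1015 = 21169.
  i=10: a_10=2, p_10 = 2*438459 + 208718 = 1085636, q_10 = 2*21169 + 10077 = 52415.
  i=11: a_11=1, p_11 = 1*1085636 + 438459 = 1524095, q_11 = 1*52415 + 21169 = 73584.
Check: 1524095^2 - 429*73584^2 = 2322865569025 - 2322865569024 = 1, so (x, y) = (1524095, 73584) solves the equation, and by the theorem it is the least positive solution.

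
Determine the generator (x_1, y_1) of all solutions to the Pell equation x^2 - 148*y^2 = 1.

First expand sqrt(148) as a continued fraction. With x_i = (sqrt(148) + m_i)/d_i and (m_0, d_0) = (0, 1): a_0 = floor(sqrt(148)) = 12, since 12^2 = 144 <= 148 < 169 = 13^2.
Iterate m_{i+1} = d_i*a_i - m_i, d_{i+1} = (148 - m_{i+1}^2)/d_i, a_{i+1} = floor((a_0 + m_{i+1})/d_{i+1}):
  m_1 = 1*12 - 0 = 12, d_1 = (148 - 12^2)/1 = 4/1 = 4, a_1 = floor((12 + 12)/4) = 6.
  m_2 = 4*6 - 12 = 12, d_2 = (148 - 12^2)/4 = 4/4 = 1, a_2 = floor((12 + 12)/1) = 24.
  m_3 = 1*24 - 12 = 12, d_3 = (148 - 12^2)/1 = 4/1 = 4: (m_3, d_3) = (m_1, d_1) = (12, 4), so from here the quotients repeat a_1, a_2; the period length is 2.
So sqrt(148) = [12; (6, 24)] with period length k = 2.
k is even, so the fundamental solution of x^2 - 148y^2 = 1 is (p_{k-1}, q_{k-1}) = (p_1, q_1); compute convergents through index 1.
Convergents (p_i = a_i*p_{i-1} + p_{i-2}, q_i = a_i*q_{i-1} + q_{i-2} with p_{-2}=0, p_{-1}=1, q_{-2}=1, q_{-1}=0):
  i=0: a_0=12, p_0 = 12*1 + 0 = 12, q_0 = 12*0 + 1 = 1.
  i=1: a_1=6, p_1 = 6*12 + 1 = 73, q_1 = 6*1 + 0 = 6.
Check: 73^2 - 148*6^2 = 5329 - 5328 = 1, so (x, y) = (73, 6) solves the equation, and by the theorem it is the least positive solution.

(x, y) = (73, 6)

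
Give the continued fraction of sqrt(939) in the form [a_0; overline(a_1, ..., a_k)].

[30; overline(1, 1, 1, 4, 20, 4, 1, 1, 1, 60)]

Write x_i = (sqrt(939) + m_i)/d_i with (m_0, d_0) = (0, 1). a_0 = floor(sqrt(939)) = 30, since 30^2 = 900 <= 939 < 961 = 31^2.
Iterate m_{i+1} = d_i*a_i - m_i, d_{i+1} = (939 - m_{i+1}^2)/d_i, a_{i+1} = floor((a_0 + m_{i+1})/d_{i+1}):
  m_1 = 1*30 - 0 = 30, d_1 = (939 - 30^2)/1 = 39/1 = 39, a_1 = floor((30 + 30)/39) = 1.
  m_2 = 39*1 - 30 = 9, d_2 = (939 - 9^2)/39 = 858/39 = 22, a_2 = floor((30 + 9)/22) = 1.
  m_3 = 22*1 - 9 = 13, d_3 = (939 - 13^2)/22 = 770/22 = 35, a_3 = floor((30 + 13)/35) = 1.
  m_4 = 35*1 - 13 = 22, d_4 = (939 - 22^2)/35 = 455/35 = 13, a_4 = floor((30 + 22)/13) = 4.
  m_5 = 13*4 - 22 = 30, d_5 = (939 - 30^2)/13 = 39/13 = 3, a_5 = floor((30 + 30)/3) = 20.
  m_6 = 3*20 - 30 = 30, d_6 = (939 - 30^2)/3 = 39/3 = 13, a_6 = floor((30 + 30)/13) = 4.
  m_7 = 13*4 - 30 = 22, d_7 = (939 - 22^2)/13 = 455/13 = 35, a_7 = floor((30 + 22)/35) = 1.
  m_8 = 35*1 - 22 = 13, d_8 = (939 - 13^2)/35 = 770/35 = 22, a_8 = floor((30 + 13)/22) = 1.
  m_9 = 22*1 - 13 = 9, d_9 = (939 - 9^2)/22 = 858/22 = 39, a_9 = floor((30 + 9)/39) = 1.
  m_10 = 39*1 - 9 = 30, d_10 = (939 - 30^2)/39 = 39/39 = 1, a_10 = floor((30 + 30)/1) = 60.
  m_11 = 1*60 - 30 = 30, d_11 = (939 - 30^2)/1 = 39/1 = 39: (m_11, d_11) = (m_1, d_1) = (30, 39), so from here the quotients repeat a_1, ..., a_10; the period length is 10.
Hence the expansion of sqrt(939) is a_0 = 30 followed by the repeating block 1, 1, 1, 4, 20, 4, 1, 1, 1, 60 (period 10).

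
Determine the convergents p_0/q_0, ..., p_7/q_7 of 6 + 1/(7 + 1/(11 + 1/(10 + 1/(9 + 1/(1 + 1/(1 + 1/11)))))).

Using the convergent recurrence p_i = a_i*p_{i-1} + p_{i-2}, q_i = a_i*q_{i-1} + q_{i-2} with p_{-2}=0, p_{-1}=1, q_{-2}=1, q_{-1}=0:
  i=0: a_0=6, p_0 = 6*1 + 0 = 6, q_0 = 6*0 + 1 = 1.
  i=1: a_1=7, p_1 = 7*6 + 1 = 43, q_1 = 7*1 + 0 = 7.
  i=2: a_2=11, p_2 = 11*43 + 6 = 479, q_2 = 11*7 + 1 = 78.
  i=3: a_3=10, p_3 = 10*479 + 43 = 4833, q_3 = 10*78 + 7 = 787.
  i=4: a_4=9, p_4 = 9*4833 + 479 = 43976, q_4 = 9*787 + 78 = 7161.
  i=5: a_5=1, p_5 = 1*43976 + 4833 = 48809, q_5 = 1*7161 + 787 = 7948.
  i=6: a_6=1, p_6 = 1*48809 + 43976 = 92785, q_6 = 1*7948 + 7161 = 15109.
  i=7: a_7=11, p_7 = 11*92785 + 48809 = 1069444, q_7 = 11*15109 + 7948 = 174147.

6/1, 43/7, 479/78, 4833/787, 43976/7161, 48809/7948, 92785/15109, 1069444/174147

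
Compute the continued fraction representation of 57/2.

Run the Euclidean algorithm on 57 and 2; the successive quotients are the partial quotients a_0, a_1, ... (each step inverts the fractional part left over by the previous one):
  57 = 28*2 + 1, so a_0 = 28.
  2 = 2*1 + 0, so a_1 = 2.
The remainder reaches 0 after 2 divisions, so the expansion has 2 partial quotients, read off in order.

[28; 2]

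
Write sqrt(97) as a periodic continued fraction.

Write x_i = (sqrt(97) + m_i)/d_i with (m_0, d_0) = (0, 1). a_0 = floor(sqrt(97)) = 9, since 9^2 = 81 <= 97 < 100 = 10^2.
Iterate m_{i+1} = d_i*a_i - m_i, d_{i+1} = (97 - m_{i+1}^2)/d_i, a_{i+1} = floor((a_0 + m_{i+1})/d_{i+1}):
  m_1 = 1*9 - 0 = 9, d_1 = (97 - 9^2)/1 = 16/1 = 16, a_1 = floor((9 + 9)/16) = 1.
  m_2 = 16*1 - 9 = 7, d_2 = (97 - 7^2)/16 = 48/16 = 3, a_2 = floor((9 + 7)/3) = 5.
  m_3 = 3*5 - 7 = 8, d_3 = (97 - 8^2)/3 = 33/3 = 11, a_3 = floor((9 + 8)/11) = 1.
  m_4 = 11*1 - 8 = 3, d_4 = (97 - 3^2)/11 = 88/11 = 8, a_4 = floor((9 + 3)/8) = 1.
  m_5 = 8*1 - 3 = 5, d_5 = (97 - 5^2)/8 = 72/8 = 9, a_5 = floor((9 + 5)/9) = 1.
  m_6 = 9*1 - 5 = 4, d_6 = (97 - 4^2)/9 = 81/9 = 9, a_6 = floor((9 + 4)/9) = 1.
  m_7 = 9*1 - 4 = 5, d_7 = (97 - 5^2)/9 = 72/9 = 8, a_7 = floor((9 + 5)/8) = 1.
  m_8 = 8*1 - 5 = 3, d_8 = (97 - 3^2)/8 = 88/8 = 11, a_8 = floor((9 + 3)/11) = 1.
  m_9 = 11*1 - 3 = 8, d_9 = (97 - 8^2)/11 = 33/11 = 3, a_9 = floor((9 + 8)/3) = 5.
  m_10 = 3*5 - 8 = 7, d_10 = (97 - 7^2)/3 = 48/3 = 16, a_10 = floor((9 + 7)/16) = 1.
  m_11 = 16*1 - 7 = 9, d_11 = (97 - 9^2)/16 = 16/16 = 1, a_11 = floor((9 + 9)/1) = 18.
  m_12 = 1*18 - 9 = 9, d_12 = (97 - 9^2)/1 = 16/1 = 16: (m_12, d_12) = (m_1, d_1) = (9, 16), so from here the quotients repeat a_1, ..., a_11; the period length is 11.
Hence the expansion of sqrt(97) is a_0 = 9 followed by the repeating block 1, 5, 1, 1, 1, 1, 1, 1, 5, 1, 18 (period 11).

[9; (1, 5, 1, 1, 1, 1, 1, 1, 5, 1, 18)]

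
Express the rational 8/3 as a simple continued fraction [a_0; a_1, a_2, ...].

Run the Euclidean algorithm on 8 and 3; the successive quotients are the partial quotients a_0, a_1, ... (each step inverts the fractional part left over by the previous one):
  8 = 2*3 + 2, so a_0 = 2.
  3 = 1*2 + 1, so a_1 = 1.
  2 = 2*1 + 0, so a_2 = 2.
The remainder reaches 0 after 3 divisions, so the expansion has 3 partial quotients, read off in order.

[2; 1, 2]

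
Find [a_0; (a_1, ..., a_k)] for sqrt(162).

[12; (1, 2, 1, 2, 12, 2, 1, 2, 1, 24)]

Write x_i = (sqrt(162) + m_i)/d_i with (m_0, d_0) = (0, 1). a_0 = floor(sqrt(162)) = 12, since 12^2 = 144 <= 162 < 169 = 13^2.
Iterate m_{i+1} = d_i*a_i - m_i, d_{i+1} = (162 - m_{i+1}^2)/d_i, a_{i+1} = floor((a_0 + m_{i+1})/d_{i+1}):
  m_1 = 1*12 - 0 = 12, d_1 = (162 - 12^2)/1 = 18/1 = 18, a_1 = floor((12 + 12)/18) = 1.
  m_2 = 18*1 - 12 = 6, d_2 = (162 - 6^2)/18 = 126/18 = 7, a_2 = floor((12 + 6)/7) = 2.
  m_3 = 7*2 - 6 = 8, d_3 = (162 - 8^2)/7 = 98/7 = 14, a_3 = floor((12 + 8)/14) = 1.
  m_4 = 14*1 - 8 = 6, d_4 = (162 - 6^2)/14 = 126/14 = 9, a_4 = floor((12 + 6)/9) = 2.
  m_5 = 9*2 - 6 = 12, d_5 = (162 - 12^2)/9 = 18/9 = 2, a_5 = floor((12 + 12)/2) = 12.
  m_6 = 2*12 - 12 = 12, d_6 = (162 - 12^2)/2 = 18/2 = 9, a_6 = floor((12 + 12)/9) = 2.
  m_7 = 9*2 - 12 = 6, d_7 = (162 - 6^2)/9 = 126/9 = 14, a_7 = floor((12 + 6)/14) = 1.
  m_8 = 14*1 - 6 = 8, d_8 = (162 - 8^2)/14 = 98/14 = 7, a_8 = floor((12 + 8)/7) = 2.
  m_9 = 7*2 - 8 = 6, d_9 = (162 - 6^2)/7 = 126/7 = 18, a_9 = floor((12 + 6)/18) = 1.
  m_10 = 18*1 - 6 = 12, d_10 = (162 - 12^2)/18 = 18/18 = 1, a_10 = floor((12 + 12)/1) = 24.
  m_11 = 1*24 - 12 = 12, d_11 = (162 - 12^2)/1 = 18/1 = 18: (m_11, d_11) = (m_1, d_1) = (12, 18), so from here the quotients repeat a_1, ..., a_10; the period length is 10.
Hence the expansion of sqrt(162) is a_0 = 12 followed by the repeating block 1, 2, 1, 2, 12, 2, 1, 2, 1, 24 (period 10).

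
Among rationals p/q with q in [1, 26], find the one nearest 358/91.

Expand x = 358/91 as a continued fraction with the Euclidean algorithm:
  358 = 3*91 + 85, so a_0 = 3.
  91 = 1*85 + 6, so a_1 = 1.
  85 = 14*6 + 1, so a_2 = 14.
  6 = 6*1 + 0, so a_3 = 6.
so x = [3; 1, 14, 6].
Convergents (p_i = a_i*p_{i-1} + p_{i-2}, q_i = a_i*q_{i-1} + q_{i-2} with p_{-2}=0, p_{-1}=1, q_{-2}=1, q_{-1}=0), until the denominator exceeds 26:
  i=0: a_0=3, p_0 = 3*1 + 0 = 3, q_0 = 3*0 + 1 = 1.
  i=1: a_1=1, p_1 = 1*3 + 1 = 4, q_1 = 1*1 + 0 = 1.
  i=2: a_2=14, p_2 = 14*4 + 3 = 59, q_2 = 14*1 + 1 = 15.
  i=3: a_3=6, p_3 = 6*59 + 4 = 358, q_3 = 6*15 + 1 = 91.
q_3 = 91 > 26, so the last convergent with denominator <= 26 is p_2/q_2 = 59/15.
The closest fraction with denominator <= 26 is either p_2/q_2 or the intermediate fraction (k*p_2 + p_1)/(k*q_2 + q_1) with the largest k >= 1 whose denominator stays <= 26; these approach x as k grows, and every other convergent or intermediate fraction in range is farther away.
Largest k: floor((26 - q_1)/q_2) = floor((26 - 1)/15) = 1.
That gives (1*59 + 4)/(1*15 + 1) = 63/16.
Compare the errors: |x - 59/15| = |358*15 - 59*91|/(91*15) = 1/1365, and |x - 63/16| = |358*16 - 63*91|/(91*16) = 5/1456.
Cross-multiplying, 1*1456 = 1456 < 6825 = 5*1365, so 1/1365 is smaller: the convergent 59/15 is closer to x than 63/16.

59/15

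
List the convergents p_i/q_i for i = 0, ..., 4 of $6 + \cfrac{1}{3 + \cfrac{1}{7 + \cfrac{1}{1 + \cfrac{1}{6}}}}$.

Using the convergent recurrence p_i = a_i*p_{i-1} + p_{i-2}, q_i = a_i*q_{i-1} + q_{i-2} with p_{-2}=0, p_{-1}=1, q_{-2}=1, q_{-1}=0:
  i=0: a_0=6, p_0 = 6*1 + 0 = 6, q_0 = 6*0 + 1 = 1.
  i=1: a_1=3, p_1 = 3*6 + 1 = 19, q_1 = 3*1 + 0 = 3.
  i=2: a_2=7, p_2 = 7*19 + 6 = 139, q_2 = 7*3 + 1 = 22.
  i=3: a_3=1, p_3 = 1*139 + 19 = 158, q_3 = 1*22 + 3 = 25.
  i=4: a_4=6, p_4 = 6*158 + 139 = 1087, q_4 = 6*25 + 22 = 172.

6/1, 19/3, 139/22, 158/25, 1087/172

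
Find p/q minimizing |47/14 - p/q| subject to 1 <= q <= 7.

Expand x = 47/14 as a continued fraction with the Euclidean algorithm:
  47 = 3*14 + 5, so a_0 = 3.
  14 = 2*5 + 4, so a_1 = 2.
  5 = 1*4 + 1, so a_2 = 1.
  4 = 4*1 + 0, so a_3 = 4.
so x = [3; 2, 1, 4].
Convergents (p_i = a_i*p_{i-1} + p_{i-2}, q_i = a_i*q_{i-1} + q_{i-2} with p_{-2}=0, p_{-1}=1, q_{-2}=1, q_{-1}=0), until the denominator exceeds 7:
  i=0: a_0=3, p_0 = 3*1 + 0 = 3, q_0 = 3*0 + 1 = 1.
  i=1: a_1=2, p_1 = 2*3 + 1 = 7, q_1 = 2*1 + 0 = 2.
  i=2: a_2=1, p_2 = 1*7 + 3 = 10, q_2 = 1*2 + 1 = 3.
  i=3: a_3=4, p_3 = 4*10 + 7 = 47, q_3 = 4*3 + 2 = 14.
q_3 = 14 > 7, so the last convergent with denominator <= 7 is p_2/q_2 = 10/3.
The closest fraction with denominator <= 7 is either p_2/q_2 or the intermediate fraction (k*p_2 + p_1)/(k*q_2 + q_1) with the largest k >= 1 whose denominator stays <= 7; these approach x as k grows, and every other convergent or intermediate fraction in range is farther away.
Largest k: floor((7 - q_1)/q_2) = floor((7 - 2)/3) = 1.
That gives (1*10 + 7)/(1*3 + 2) = 17/5.
Compare the errors: |x - 10/3| = |47*3 - 10*14|/(14*3) = 1/42, and |x - 17/5| = |47*5 - 17*14|/(14*5) = 3/70.
Cross-multiplying, 1*70 = 70 < 126 = 3*42, so 1/42 is smaller: the convergent 10/3 is closer to x than 17/5.

10/3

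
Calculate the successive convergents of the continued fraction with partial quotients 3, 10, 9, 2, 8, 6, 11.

3/1, 31/10, 282/91, 595/192, 5042/1627, 30847/9954, 344359/111121

Using the convergent recurrence p_i = a_i*p_{i-1} + p_{i-2}, q_i = a_i*q_{i-1} + q_{i-2} with p_{-2}=0, p_{-1}=1, q_{-2}=1, q_{-1}=0:
  i=0: a_0=3, p_0 = 3*1 + 0 = 3, q_0 = 3*0 + 1 = 1.
  i=1: a_1=10, p_1 = 10*3 + 1 = 31, q_1 = 10*1 + 0 = 10.
  i=2: a_2=9, p_2 = 9*31 + 3 = 282, q_2 = 9*10 + 1 = 91.
  i=3: a_3=2, p_3 = 2*282 + 31 = 595, q_3 = 2*91 + 10 = 192.
  i=4: a_4=8, p_4 = 8*595 + 282 = 5042, q_4 = 8*192 + 91 = 1627.
  i=5: a_5=6, p_5 = 6*5042 + 595 = 30847, q_5 = 6*1627 + 192 = 9954.
  i=6: a_6=11, p_6 = 11*30847 + 5042 = 344359, q_6 = 11*9954 + 1627 = 111121.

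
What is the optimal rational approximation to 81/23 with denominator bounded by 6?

7/2

Expand x = 81/23 as a continued fraction with the Euclidean algorithm:
  81 = 3*23 + 12, so a_0 = 3.
  23 = 1*12 + 11, so a_1 = 1.
  12 = 1*11 + 1, so a_2 = 1.
  11 = 11*1 + 0, so a_3 = 11.
so x = [3; 1, 1, 11].
Convergents (p_i = a_i*p_{i-1} + p_{i-2}, q_i = a_i*q_{i-1} + q_{i-2} with p_{-2}=0, p_{-1}=1, q_{-2}=1, q_{-1}=0), until the denominator exceeds 6:
  i=0: a_0=3, p_0 = 3*1 + 0 = 3, q_0 = 3*0 + 1 = 1.
  i=1: a_1=1, p_1 = 1*3 + 1 = 4, q_1 = 1*1 + 0 = 1.
  i=2: a_2=1, p_2 = 1*4 + 3 = 7, q_2 = 1*1 + 1 = 2.
  i=3: a_3=11, p_3 = 11*7 + 4 = 81, q_3 = 11*2 + 1 = 23.
q_3 = 23 > 6, so the last convergent with denominator <= 6 is p_2/q_2 = 7/2.
The closest fraction with denominator <= 6 is either p_2/q_2 or the intermediate fraction (k*p_2 + p_1)/(k*q_2 + q_1) with the largest k >= 1 whose denominator stays <= 6; these approach x as k grows, and every other convergent or intermediate fraction in range is farther away.
Largest k: floor((6 - q_1)/q_2) = floor((6 - 1)/2) = 2.
That gives (2*7 + 4)/(2*2 + 1) = 18/5.
Compare the errors: |x - 7/2| = |81*2 - 7*23|/(23*2) = 1/46, and |x - 18/5| = |81*5 - 18*23|/(23*5) = 9/115.
Cross-multiplying, 1*115 = 115 < 414 = 9*46, so 1/46 is smaller: the convergent 7/2 is closer to x than 18/5.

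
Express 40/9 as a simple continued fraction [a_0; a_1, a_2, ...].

[4; 2, 4]

Run the Euclidean algorithm on 40 and 9; the successive quotients are the partial quotients a_0, a_1, ... (each step inverts the fractional part left over by the previous one):
  40 = 4*9 + 4, so a_0 = 4.
  9 = 2*4 + 1, so a_1 = 2.
  4 = 4*1 + 0, so a_2 = 4.
The remainder reaches 0 after 3 divisions, so the expansion has 3 partial quotients, read off in order.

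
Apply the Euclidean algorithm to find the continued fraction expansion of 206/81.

[2; 1, 1, 5, 3, 2]

Run the Euclidean algorithm on 206 and 81; the successive quotients are the partial quotients a_0, a_1, ... (each step inverts the fractional part left over by the previous one):
  206 = 2*81 + 44, so a_0 = 2.
  81 = 1*44 + 37, so a_1 = 1.
  44 = 1*37 + 7, so a_2 = 1.
  37 = 5*7 + 2, so a_3 = 5.
  7 = 3*2 + 1, so a_4 = 3.
  2 = 2*1 + 0, so a_5 = 2.
The remainder reaches 0 after 6 divisions, so the expansion has 6 partial quotients, read off in order.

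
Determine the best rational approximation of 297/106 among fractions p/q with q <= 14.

14/5

Expand x = 297/106 as a continued fraction with the Euclidean algorithm:
  297 = 2*106 + 85, so a_0 = 2.
  106 = 1*85 + 21, so a_1 = 1.
  85 = 4*21 + 1, so a_2 = 4.
  21 = 21*1 + 0, so a_3 = 21.
so x = [2; 1, 4, 21].
Convergents (p_i = a_i*p_{i-1} + p_{i-2}, q_i = a_i*q_{i-1} + q_{i-2} with p_{-2}=0, p_{-1}=1, q_{-2}=1, q_{-1}=0), until the denominator exceeds 14:
  i=0: a_0=2, p_0 = 2*1 + 0 = 2, q_0 = 2*0 + 1 = 1.
  i=1: a_1=1, p_1 = 1*2 + 1 = 3, q_1 = 1*1 + 0 = 1.
  i=2: a_2=4, p_2 = 4*3 + 2 = 14, q_2 = 4*1 + 1 = 5.
  i=3: a_3=21, p_3 = 21*14 + 3 = 297, q_3 = 21*5 + 1 = 106.
q_3 = 106 > 14, so the last convergent with denominator <= 14 is p_2/q_2 = 14/5.
The closest fraction with denominator <= 14 is either p_2/q_2 or the intermediate fraction (k*p_2 + p_1)/(k*q_2 + q_1) with the largest k >= 1 whose denominator stays <= 14; these approach x as k grows, and every other convergent or intermediate fraction in range is farther away.
Largest k: floor((14 - q_1)/q_2) = floor((14 - 1)/5) = 2.
That gives (2*14 + 3)/(2*5 + 1) = 31/11.
Compare the errors: |x - 14/5| = |297*5 - 14*106|/(106*5) = 1/530, and |x - 31/11| = |297*11 - 31*106|/(106*11) = 19/1166.
Cross-multiplying, 1*1166 = 1166 < 10070 = 19*530, so 1/530 is smaller: the convergent 14/5 is closer to x than 31/11.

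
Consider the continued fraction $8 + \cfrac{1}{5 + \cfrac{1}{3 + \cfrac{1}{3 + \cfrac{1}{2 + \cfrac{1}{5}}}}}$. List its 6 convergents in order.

8/1, 41/5, 131/16, 434/53, 999/122, 5429/663

Using the convergent recurrence p_i = a_i*p_{i-1} + p_{i-2}, q_i = a_i*q_{i-1} + q_{i-2} with p_{-2}=0, p_{-1}=1, q_{-2}=1, q_{-1}=0:
  i=0: a_0=8, p_0 = 8*1 + 0 = 8, q_0 = 8*0 + 1 = 1.
  i=1: a_1=5, p_1 = 5*8 + 1 = 41, q_1 = 5*1 + 0 = 5.
  i=2: a_2=3, p_2 = 3*41 + 8 = 131, q_2 = 3*5 + 1 = 16.
  i=3: a_3=3, p_3 = 3*131 + 41 = 434, q_3 = 3*16 + 5 = 53.
  i=4: a_4=2, p_4 = 2*434 + 131 = 999, q_4 = 2*53 + 16 = 122.
  i=5: a_5=5, p_5 = 5*999 + 434 = 5429, q_5 = 5*122 + 53 = 663.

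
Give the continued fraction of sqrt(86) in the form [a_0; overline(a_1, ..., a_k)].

Write x_i = (sqrt(86) + m_i)/d_i with (m_0, d_0) = (0, 1). a_0 = floor(sqrt(86)) = 9, since 9^2 = 81 <= 86 < 100 = 10^2.
Iterate m_{i+1} = d_i*a_i - m_i, d_{i+1} = (86 - m_{i+1}^2)/d_i, a_{i+1} = floor((a_0 + m_{i+1})/d_{i+1}):
  m_1 = 1*9 - 0 = 9, d_1 = (86 - 9^2)/1 = 5/1 = 5, a_1 = floor((9 + 9)/5) = 3.
  m_2 = 5*3 - 9 = 6, d_2 = (86 - 6^2)/5 = 50/5 = 10, a_2 = floor((9 + 6)/10) = 1.
  m_3 = 10*1 - 6 = 4, d_3 = (86 - 4^2)/10 = 70/10 = 7, a_3 = floor((9 + 4)/7) = 1.
  m_4 = 7*1 - 4 = 3, d_4 = (86 - 3^2)/7 = 77/7 = 11, a_4 = floor((9 + 3)/11) = 1.
  m_5 = 11*1 - 3 = 8, d_5 = (86 - 8^2)/11 = 22/11 = 2, a_5 = floor((9 + 8)/2) = 8.
  m_6 = 2*8 - 8 = 8, d_6 = (86 - 8^2)/2 = 22/2 = 11, a_6 = floor((9 + 8)/11) = 1.
  m_7 = 11*1 - 8 = 3, d_7 = (86 - 3^2)/11 = 77/11 = 7, a_7 = floor((9 + 3)/7) = 1.
  m_8 = 7*1 - 3 = 4, d_8 = (86 - 4^2)/7 = 70/7 = 10, a_8 = floor((9 + 4)/10) = 1.
  m_9 = 10*1 - 4 = 6, d_9 = (86 - 6^2)/10 = 50/10 = 5, a_9 = floor((9 + 6)/5) = 3.
  m_10 = 5*3 - 6 = 9, d_10 = (86 - 9^2)/5 = 5/5 = 1, a_10 = floor((9 + 9)/1) = 18.
  m_11 = 1*18 - 9 = 9, d_11 = (86 - 9^2)/1 = 5/1 = 5: (m_11, d_11) = (m_1, d_1) = (9, 5), so from here the quotients repeat a_1, ..., a_10; the period length is 10.
Hence the expansion of sqrt(86) is a_0 = 9 followed by the repeating block 3, 1, 1, 1, 8, 1, 1, 1, 3, 18 (period 10).

[9; overline(3, 1, 1, 1, 8, 1, 1, 1, 3, 18)]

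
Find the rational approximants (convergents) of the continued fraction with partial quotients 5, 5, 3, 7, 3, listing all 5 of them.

Using the convergent recurrence p_i = a_i*p_{i-1} + p_{i-2}, q_i = a_i*q_{i-1} + q_{i-2} with p_{-2}=0, p_{-1}=1, q_{-2}=1, q_{-1}=0:
  i=0: a_0=5, p_0 = 5*1 + 0 = 5, q_0 = 5*0 + 1 = 1.
  i=1: a_1=5, p_1 = 5*5 + 1 = 26, q_1 = 5*1 + 0 = 5.
  i=2: a_2=3, p_2 = 3*26 + 5 = 83, q_2 = 3*5 + 1 = 16.
  i=3: a_3=7, p_3 = 7*83 + 26 = 607, q_3 = 7*16 + 5 = 117.
  i=4: a_4=3, p_4 = 3*607 + 83 = 1904, q_4 = 3*117 + 16 = 367.

5/1, 26/5, 83/16, 607/117, 1904/367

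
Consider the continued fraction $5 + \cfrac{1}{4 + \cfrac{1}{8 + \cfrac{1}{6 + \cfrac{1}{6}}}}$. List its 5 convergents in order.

5/1, 21/4, 173/33, 1059/202, 6527/1245

Using the convergent recurrence p_i = a_i*p_{i-1} + p_{i-2}, q_i = a_i*q_{i-1} + q_{i-2} with p_{-2}=0, p_{-1}=1, q_{-2}=1, q_{-1}=0:
  i=0: a_0=5, p_0 = 5*1 + 0 = 5, q_0 = 5*0 + 1 = 1.
  i=1: a_1=4, p_1 = 4*5 + 1 = 21, q_1 = 4*1 + 0 = 4.
  i=2: a_2=8, p_2 = 8*21 + 5 = 173, q_2 = 8*4 + 1 = 33.
  i=3: a_3=6, p_3 = 6*173 + 21 = 1059, q_3 = 6*33 + 4 = 202.
  i=4: a_4=6, p_4 = 6*1059 + 173 = 6527, q_4 = 6*202 + 33 = 1245.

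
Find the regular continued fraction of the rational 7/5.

Run the Euclidean algorithm on 7 and 5; the successive quotients are the partial quotients a_0, a_1, ... (each step inverts the fractional part left over by the previous one):
  7 = 1*5 + 2, so a_0 = 1.
  5 = 2*2 + 1, so a_1 = 2.
  2 = 2*1 + 0, so a_2 = 2.
The remainder reaches 0 after 3 divisions, so the expansion has 3 partial quotients, read off in order.

[1; 2, 2]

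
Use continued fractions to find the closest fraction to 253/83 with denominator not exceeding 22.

64/21

Expand x = 253/83 as a continued fraction with the Euclidean algorithm:
  253 = 3*83 + 4, so a_0 = 3.
  83 = 20*4 + 3, so a_1 = 20.
  4 = 1*3 + 1, so a_2 = 1.
  3 = 3*1 + 0, so a_3 = 3.
so x = [3; 20, 1, 3].
Convergents (p_i = a_i*p_{i-1} + p_{i-2}, q_i = a_i*q_{i-1} + q_{i-2} with p_{-2}=0, p_{-1}=1, q_{-2}=1, q_{-1}=0), until the denominator exceeds 22:
  i=0: a_0=3, p_0 = 3*1 + 0 = 3, q_0 = 3*0 + 1 = 1.
  i=1: a_1=20, p_1 = 20*3 + 1 = 61, q_1 = 20*1 + 0 = 20.
  i=2: a_2=1, p_2 = 1*61 + 3 = 64, q_2 = 1*20 + 1 = 21.
  i=3: a_3=3, p_3 = 3*64 + 61 = 253, q_3 = 3*21 + 20 = 83.
q_3 = 83 > 22, so the last convergent with denominator <= 22 is p_2/q_2 = 64/21.
The closest fraction with denominator <= 22 is either p_2/q_2 or the intermediate fraction (k*p_2 + p_1)/(k*q_2 + q_1) with the largest k >= 1 whose denominator stays <= 22; these approach x as k grows, and every other convergent or intermediate fraction in range is farther away.
Largest k: floor((22 - q_1)/q_2) = floor((22 - 20)/21) = 0.
Since k = 0, no intermediate fraction beyond p_2/q_2 has denominator <= 22, so the convergent 64/21 is the closest (its error is |253*21 - 64*83|/(83*21) = 1/1743).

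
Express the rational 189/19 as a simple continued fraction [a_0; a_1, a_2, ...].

Run the Euclidean algorithm on 189 and 19; the successive quotients are the partial quotients a_0, a_1, ... (each step inverts the fractional part left over by the previous one):
  189 = 9*19 + 18, so a_0 = 9.
  19 = 1*18 + 1, so a_1 = 1.
  18 = 18*1 + 0, so a_2 = 18.
The remainder reaches 0 after 3 divisions, so the expansion has 3 partial quotients, read off in order.

[9; 1, 18]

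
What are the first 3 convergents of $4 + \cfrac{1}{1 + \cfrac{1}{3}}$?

Using the convergent recurrence p_i = a_i*p_{i-1} + p_{i-2}, q_i = a_i*q_{i-1} + q_{i-2} with p_{-2}=0, p_{-1}=1, q_{-2}=1, q_{-1}=0:
  i=0: a_0=4, p_0 = 4*1 + 0 = 4, q_0 = 4*0 + 1 = 1.
  i=1: a_1=1, p_1 = 1*4 + 1 = 5, q_1 = 1*1 + 0 = 1.
  i=2: a_2=3, p_2 = 3*5 + 4 = 19, q_2 = 3*1 + 1 = 4.

4/1, 5/1, 19/4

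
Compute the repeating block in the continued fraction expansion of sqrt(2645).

Write x_i = (sqrt(2645) + m_i)/d_i with (m_0, d_0) = (0, 1). a_0 = floor(sqrt(2645)) = 51, since 51^2 = 2601 <= 2645 < 2704 = 52^2.
Iterate m_{i+1} = d_i*a_i - m_i, d_{i+1} = (2645 - m_{i+1}^2)/d_i, a_{i+1} = floor((a_0 + m_{i+1})/d_{i+1}):
  m_1 = 1*51 - 0 = 51, d_1 = (2645 - 51^2)/1 = 44/1 = 44, a_1 = floor((51 + 51)/44) = 2.
  m_2 = 44*2 - 51 = 37, d_2 = (2645 - 37^2)/44 = 1276/44 = 29, a_2 = floor((51 + 37)/29) = 3.
  m_3 = 29*3 - 37 = 50, d_3 = (2645 - 50^2)/29 = 145/29 = 5, a_3 = floor((51 + 50)/5) = 20.
  m_4 = 5*20 - 50 = 50, d_4 = (2645 - 50^2)/5 = 145/5 = 29, a_4 = floor((51 + 50)/29) = 3.
  m_5 = 29*3 - 50 = 37, d_5 = (2645 - 37^2)/29 = 1276/29 = 44, a_5 = floor((51 + 37)/44) = 2.
  m_6 = 44*2 - 37 = 51, d_6 = (2645 - 51^2)/44 = 44/44 = 1, a_6 = floor((51 + 51)/1) = 102.
  m_7 = 1*102 - 51 = 51, d_7 = (2645 - 51^2)/1 = 44/1 = 44: (m_7, d_7) = (m_1, d_1) = (51, 44), so from here the quotients repeat a_1, ..., a_6; the period length is 6.
Hence the expansion of sqrt(2645) is a_0 = 51 followed by the repeating block 2, 3, 20, 3, 2, 102 (period 6).

[51; (2, 3, 20, 3, 2, 102)]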